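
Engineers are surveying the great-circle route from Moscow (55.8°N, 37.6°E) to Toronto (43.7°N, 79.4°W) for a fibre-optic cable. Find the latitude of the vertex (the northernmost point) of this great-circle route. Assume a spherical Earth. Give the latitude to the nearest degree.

The great circle lies in the plane with unit normal n̂ = (p₁ × p₂)/|p₁ × p₂|.
Here n̂_z ≈ -0.393; the vertex latitude is φ_max = arccos|n̂_z| ≈ 66.9°.

≈ 67°N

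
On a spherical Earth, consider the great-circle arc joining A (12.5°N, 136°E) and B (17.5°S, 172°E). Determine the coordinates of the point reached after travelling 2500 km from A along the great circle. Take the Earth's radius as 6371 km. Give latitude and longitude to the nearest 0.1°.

From cos δ = sin φ₁ sin φ₂ + cos φ₁ cos φ₂ cos Δλ, the central angle is δ ≈ 0.812 rad (46.5°). The total great-circle distance is δ·R ≈ 0.812 × 6371 ≈ 5172 km, so the target fraction is f = 2500/5172 ≈ 0.483.
Interpolate at f ≈ 0.483 with slerp weights a = sin((1−f)δ)/sin δ ≈ 0.561, b = sin(fδ)/sin δ ≈ 0.527.
p = a·p₁ + b·p₂ ≈ (-0.892, 0.451, -0.037); φ = arcsin(p_z) ≈ -2.12°, λ = atan2(p_y, p_x) ≈ 153.20°.

≈ (2.1°S, 153.2°E)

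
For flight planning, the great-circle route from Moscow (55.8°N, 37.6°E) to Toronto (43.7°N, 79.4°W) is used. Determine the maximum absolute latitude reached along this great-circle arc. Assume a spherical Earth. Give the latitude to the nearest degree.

≈ 67°N

The great circle lies in the plane with unit normal n̂ = (p₁ × p₂)/|p₁ × p₂|.
Here n̂_z ≈ -0.393; the vertex latitude is φ_max = arccos|n̂_z| ≈ 66.9°.
Check via Clairaut: cos φ_max = |cos φ₁| · sin C = cos(55.8°)·sin(44.3°) ≈ 0.393, again giving ≈ 66.9°.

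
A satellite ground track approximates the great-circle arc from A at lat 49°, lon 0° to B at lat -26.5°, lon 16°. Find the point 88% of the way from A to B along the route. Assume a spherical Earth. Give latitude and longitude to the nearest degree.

Convert each endpoint to a unit vector on the sphere (x = cos φ cos λ, y = cos φ sin λ, z = sin φ).
The central angle between the endpoints is δ = arccos(p₁·p₂) ≈ 1.341 rad (76.8°).
Interpolate at f = 0.88 with slerp weights a = sin((1−f)δ)/sin δ ≈ 0.165, b = sin(fδ)/sin δ ≈ 0.950.
p = a·p₁ + b·p₂ ≈ (0.925, 0.234, -0.300); φ = arcsin(p_z) ≈ -17.43°, λ = atan2(p_y, p_x) ≈ 14.21°.

≈ lat -17°, lon 14°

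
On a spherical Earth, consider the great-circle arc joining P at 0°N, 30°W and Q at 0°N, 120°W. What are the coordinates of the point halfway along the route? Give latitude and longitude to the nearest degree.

The haversine formula gives a central angle δ ≈ 1.571 rad (90.0°) between the endpoints.
Interpolate at f = 1/2 with slerp weights a = sin((1−f)δ)/sin δ ≈ 0.707, b = sin(fδ)/sin δ ≈ 0.707.
p = a·p₁ + b·p₂ ≈ (0.259, -0.966, 0.000); φ = arcsin(p_z) ≈ 0.00°, λ = atan2(p_y, p_x) ≈ -75.00°.

≈ 0°N, 75°W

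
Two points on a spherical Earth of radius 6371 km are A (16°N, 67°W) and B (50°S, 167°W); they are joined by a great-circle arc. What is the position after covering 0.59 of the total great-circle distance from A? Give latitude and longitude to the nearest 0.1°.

Convert each endpoint to a unit vector on the sphere (x = cos φ cos λ, y = cos φ sin λ, z = sin φ).
The central angle between the endpoints is δ = arccos(p₁·p₂) ≈ 1.895 rad (108.6°).
Interpolate at f = 0.59 with slerp weights a = sin((1−f)δ)/sin δ ≈ 0.740, b = sin(fδ)/sin δ ≈ 0.949.
p = a·p₁ + b·p₂ ≈ (-0.316, -0.792, -0.523); φ = arcsin(p_z) ≈ -31.52°, λ = atan2(p_y, p_x) ≈ -111.78°.

≈ (31.5°S, 111.8°W)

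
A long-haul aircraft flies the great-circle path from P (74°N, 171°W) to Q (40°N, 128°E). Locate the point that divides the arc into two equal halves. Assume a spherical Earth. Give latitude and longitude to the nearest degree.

Convert each endpoint to a unit vector on the sphere (x = cos φ cos λ, y = cos φ sin λ, z = sin φ).
The central angle between the endpoints is δ = arccos(p₁·p₂) ≈ 0.767 rad (43.9°).
Interpolate at f = 1/2 with slerp weights a = sin((1−f)δ)/sin δ ≈ 0.539, b = sin(fδ)/sin δ ≈ 0.539.
p = a·p₁ + b·p₂ ≈ (-0.401, 0.302, 0.865); φ = arcsin(p_z) ≈ 59.86°, λ = atan2(p_y, p_x) ≈ 143.00°.

≈ (60°N, 143°E)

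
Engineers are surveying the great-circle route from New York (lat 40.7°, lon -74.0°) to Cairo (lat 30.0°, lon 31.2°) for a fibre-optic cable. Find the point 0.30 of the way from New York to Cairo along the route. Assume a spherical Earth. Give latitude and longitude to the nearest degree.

Write both endpoints as unit vectors p₁, p₂ with components (cos φ cos λ, cos φ sin λ, sin φ).
The central angle between the endpoints is δ = arccos(p₁·p₂) ≈ 1.416 rad (81.1°).
Interpolate at f = 0.30 with slerp weights a = sin((1−f)δ)/sin δ ≈ 0.847, b = sin(fδ)/sin δ ≈ 0.417.
p = a·p₁ + b·p₂ ≈ (0.486, -0.430, 0.761); φ = arcsin(p_z) ≈ 49.54°, λ = atan2(p_y, p_x) ≈ -41.50°.

≈ lat 50°, lon -42°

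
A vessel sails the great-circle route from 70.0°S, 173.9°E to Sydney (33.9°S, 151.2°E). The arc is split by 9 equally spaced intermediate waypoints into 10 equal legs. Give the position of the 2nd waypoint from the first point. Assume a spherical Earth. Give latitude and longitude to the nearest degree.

The haversine formula gives a central angle δ ≈ 0.666 rad (38.2°) between the endpoints.
Interpolate at f = 2/10 with slerp weights a = sin((1−f)δ)/sin δ ≈ 0.822, b = sin(fδ)/sin δ ≈ 0.215.
p = a·p₁ + b·p₂ ≈ (-0.436, 0.116, -0.892); φ = arcsin(p_z) ≈ -63.19°, λ = atan2(p_y, p_x) ≈ 165.12°.

≈ 63°S, 165°E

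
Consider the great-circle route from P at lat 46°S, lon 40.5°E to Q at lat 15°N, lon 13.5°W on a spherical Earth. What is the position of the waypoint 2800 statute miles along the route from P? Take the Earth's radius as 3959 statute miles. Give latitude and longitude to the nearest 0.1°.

The haversine formula gives a central angle δ ≈ 1.361 rad (78.0°) between the endpoints. The total great-circle distance is δ·R ≈ 1.361 × 3959 ≈ 5388 mi, so the target fraction is f = 2800/5388 ≈ 0.520.
Interpolate at f ≈ 0.520 with slerp weights a = sin((1−f)δ)/sin δ ≈ 0.622, b = sin(fδ)/sin δ ≈ 0.664.
p = a·p₁ + b·p₂ ≈ (0.952, 0.131, -0.275); φ = arcsin(p_z) ≈ -15.98°, λ = atan2(p_y, p_x) ≈ 7.82°.

≈ lat 16.0°S, lon 7.8°E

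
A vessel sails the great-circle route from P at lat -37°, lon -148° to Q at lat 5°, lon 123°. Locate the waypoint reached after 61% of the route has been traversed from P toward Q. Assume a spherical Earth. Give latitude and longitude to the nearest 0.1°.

Convert each endpoint to a unit vector on the sphere (x = cos φ cos λ, y = cos φ sin λ, z = sin φ).
The central angle between the endpoints is δ = arccos(p₁·p₂) ≈ 1.609 rad (92.2°).
Interpolate at f = 0.61 with slerp weights a = sin((1−f)δ)/sin δ ≈ 0.588, b = sin(fδ)/sin δ ≈ 0.832.
p = a·p₁ + b·p₂ ≈ (-0.849, 0.446, -0.281); φ = arcsin(p_z) ≈ -16.33°, λ = atan2(p_y, p_x) ≈ 152.27°.

≈ lat -16.3°, lon 152.3°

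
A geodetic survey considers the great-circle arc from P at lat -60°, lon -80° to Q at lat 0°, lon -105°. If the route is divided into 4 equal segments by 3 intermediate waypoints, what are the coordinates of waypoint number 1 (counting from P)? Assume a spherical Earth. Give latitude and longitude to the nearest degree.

≈ lat -46°, lon -91°

From cos δ = sin φ₁ sin φ₂ + cos φ₁ cos φ₂ cos Δλ, the central angle is δ ≈ 1.100 rad (63.1°).
Interpolate at f = 1/4 with slerp weights a = sin((1−f)δ)/sin δ ≈ 0.824, b = sin(fδ)/sin δ ≈ 0.305.
p = a·p₁ + b·p₂ ≈ (-0.007, -0.700, -0.714); φ = arcsin(p_z) ≈ -45.55°, λ = atan2(p_y, p_x) ≈ -90.60°.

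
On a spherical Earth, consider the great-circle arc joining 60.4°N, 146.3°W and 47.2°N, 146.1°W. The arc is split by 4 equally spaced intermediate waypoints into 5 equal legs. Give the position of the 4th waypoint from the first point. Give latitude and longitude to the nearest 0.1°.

≈ 49.8°N, 146.1°W

Write both endpoints as unit vectors p₁, p₂ with components (cos φ cos λ, cos φ sin λ, sin φ).
The central angle between the endpoints is δ = arccos(p₁·p₂) ≈ 0.230 rad (13.2°).
Interpolate at f = 4/5 with slerp weights a = sin((1−f)δ)/sin δ ≈ 0.202, b = sin(fδ)/sin δ ≈ 0.803.
p = a·p₁ + b·p₂ ≈ (-0.535, -0.359, 0.764); φ = arcsin(p_z) ≈ 49.84°, λ = atan2(p_y, p_x) ≈ -146.13°.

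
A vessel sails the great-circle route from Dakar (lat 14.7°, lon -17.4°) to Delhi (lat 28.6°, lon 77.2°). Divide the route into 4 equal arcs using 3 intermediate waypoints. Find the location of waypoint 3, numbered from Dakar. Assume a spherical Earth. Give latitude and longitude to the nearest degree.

The haversine formula gives a central angle δ ≈ 1.517 rad (86.9°) between the endpoints.
Interpolate at f = 3/4 with slerp weights a = sin((1−f)δ)/sin δ ≈ 0.371, b = sin(fδ)/sin δ ≈ 0.909.
p = a·p₁ + b·p₂ ≈ (0.519, 0.671, 0.529); φ = arcsin(p_z) ≈ 31.96°, λ = atan2(p_y, p_x) ≈ 52.28°.

≈ lat 32°, lon 52°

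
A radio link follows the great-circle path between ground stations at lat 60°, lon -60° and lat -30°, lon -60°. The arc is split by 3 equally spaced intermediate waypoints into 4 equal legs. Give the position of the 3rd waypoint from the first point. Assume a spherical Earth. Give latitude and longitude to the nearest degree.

≈ lat -7°, lon -60°

From cos δ = sin φ₁ sin φ₂ + cos φ₁ cos φ₂ cos Δλ, the central angle is δ ≈ 1.571 rad (90.0°).
Interpolate at f = 3/4 with slerp weights a = sin((1−f)δ)/sin δ ≈ 0.383, b = sin(fδ)/sin δ ≈ 0.924.
p = a·p₁ + b·p₂ ≈ (0.496, -0.859, -0.131); φ = arcsin(p_z) ≈ -7.50°, λ = atan2(p_y, p_x) ≈ -60.00°.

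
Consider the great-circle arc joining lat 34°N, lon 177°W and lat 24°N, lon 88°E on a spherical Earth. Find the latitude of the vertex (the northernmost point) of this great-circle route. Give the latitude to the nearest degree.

≈ 40°N

The great circle lies in the plane with unit normal n̂ = (p₁ × p₂)/|p₁ × p₂|.
Here n̂_z ≈ -0.765; the vertex latitude is φ_max = arccos|n̂_z| ≈ 40.1°.
Check via Clairaut: cos φ_max = |cos φ₁| · sin C = cos(34.0°)·sin(67.2°) ≈ 0.765, again giving ≈ 40.1°.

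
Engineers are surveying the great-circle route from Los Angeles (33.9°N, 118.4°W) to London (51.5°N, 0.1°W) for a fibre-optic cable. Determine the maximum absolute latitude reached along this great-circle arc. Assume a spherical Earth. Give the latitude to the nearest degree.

The great circle lies in the plane with unit normal n̂ = (p₁ × p₂)/|p₁ × p₂|.
Here n̂_z ≈ +0.464; the vertex latitude is φ_max = arccos|n̂_z| ≈ 62.4°.

≈ 62°N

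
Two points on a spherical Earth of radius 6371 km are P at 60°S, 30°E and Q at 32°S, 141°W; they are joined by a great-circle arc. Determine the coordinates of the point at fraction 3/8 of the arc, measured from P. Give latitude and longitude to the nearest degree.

≈ 85°S, 93°W

The haversine formula gives a central angle δ ≈ 1.531 rad (87.7°) between the endpoints.
Interpolate at f = 3/8 with slerp weights a = sin((1−f)δ)/sin δ ≈ 0.818, b = sin(fδ)/sin δ ≈ 0.543.
p = a·p₁ + b·p₂ ≈ (-0.004, -0.086, -0.996); φ = arcsin(p_z) ≈ -85.09°, λ = atan2(p_y, p_x) ≈ -92.66°.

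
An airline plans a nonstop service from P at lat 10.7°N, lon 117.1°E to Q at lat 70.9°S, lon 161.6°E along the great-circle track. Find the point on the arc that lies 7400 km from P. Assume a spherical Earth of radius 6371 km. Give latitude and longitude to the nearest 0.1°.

The haversine formula gives a central angle δ ≈ 1.517 rad (86.9°) between the endpoints. The total great-circle distance is δ·R ≈ 1.517 × 6371 ≈ 9664 km, so the target fraction is f = 7400/9664 ≈ 0.766.
Interpolate at f ≈ 0.766 with slerp weights a = sin((1−f)δ)/sin δ ≈ 0.348, b = sin(fδ)/sin δ ≈ 0.919.
p = a·p₁ + b·p₂ ≈ (-0.441, 0.400, -0.803); φ = arcsin(p_z) ≈ -53.46°, λ = atan2(p_y, p_x) ≈ 137.83°.

≈ lat 53.5°S, lon 137.8°E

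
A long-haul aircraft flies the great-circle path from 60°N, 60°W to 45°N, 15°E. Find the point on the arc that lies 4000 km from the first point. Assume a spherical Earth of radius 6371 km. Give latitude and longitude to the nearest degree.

≈ 51°N, 5°E

Write both endpoints as unit vectors p₁, p₂ with components (cos φ cos λ, cos φ sin λ, sin φ).
The central angle between the endpoints is δ = arccos(p₁·p₂) ≈ 0.790 rad (45.3°). The total great-circle distance is δ·R ≈ 0.790 × 6371 ≈ 5033 km, so the target fraction is f = 4000/5033 ≈ 0.795.
Interpolate at f ≈ 0.795 with slerp weights a = sin((1−f)δ)/sin δ ≈ 0.227, b = sin(fδ)/sin δ ≈ 0.827.
p = a·p₁ + b·p₂ ≈ (0.622, 0.053, 0.782); φ = arcsin(p_z) ≈ 51.40°, λ = atan2(p_y, p_x) ≈ 4.87°.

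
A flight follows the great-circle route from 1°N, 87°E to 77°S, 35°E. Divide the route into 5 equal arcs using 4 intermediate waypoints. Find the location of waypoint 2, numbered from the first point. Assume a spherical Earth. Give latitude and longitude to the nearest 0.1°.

≈ 31.6°S, 80.4°E

Write both endpoints as unit vectors p₁, p₂ with components (cos φ cos λ, cos φ sin λ, sin φ).
The central angle between the endpoints is δ = arccos(p₁·p₂) ≈ 1.449 rad (83.0°).
Interpolate at f = 2/5 with slerp weights a = sin((1−f)δ)/sin δ ≈ 0.770, b = sin(fδ)/sin δ ≈ 0.552.
p = a·p₁ + b·p₂ ≈ (0.142, 0.840, -0.524); φ = arcsin(p_z) ≈ -31.62°, λ = atan2(p_y, p_x) ≈ 80.40°.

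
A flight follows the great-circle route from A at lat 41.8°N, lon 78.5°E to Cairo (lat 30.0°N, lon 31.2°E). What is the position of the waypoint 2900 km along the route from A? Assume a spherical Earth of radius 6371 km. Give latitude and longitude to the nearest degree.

Write both endpoints as unit vectors p₁, p₂ with components (cos φ cos λ, cos φ sin λ, sin φ).
The central angle between the endpoints is δ = arccos(p₁·p₂) ≈ 0.690 rad (39.5°). The total great-circle distance is δ·R ≈ 0.690 × 6371 ≈ 4398 km, so the target fraction is f = 2900/4398 ≈ 0.659.
Interpolate at f ≈ 0.659 with slerp weights a = sin((1−f)δ)/sin δ ≈ 0.366, b = sin(fδ)/sin δ ≈ 0.690.
p = a·p₁ + b·p₂ ≈ (0.566, 0.577, 0.589); φ = arcsin(p_z) ≈ 36.09°, λ = atan2(p_y, p_x) ≈ 45.56°.

≈ lat 36°N, lon 46°E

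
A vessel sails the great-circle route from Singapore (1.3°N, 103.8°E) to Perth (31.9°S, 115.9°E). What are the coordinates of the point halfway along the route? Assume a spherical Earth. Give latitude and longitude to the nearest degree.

From cos δ = sin φ₁ sin φ₂ + cos φ₁ cos φ₂ cos Δλ, the central angle is δ ≈ 0.613 rad (35.1°).
Interpolate at f = 1/2 with slerp weights a = sin((1−f)δ)/sin δ ≈ 0.524, b = sin(fδ)/sin δ ≈ 0.524.
p = a·p₁ + b·p₂ ≈ (-0.320, 0.910, -0.265); φ = arcsin(p_z) ≈ -15.38°, λ = atan2(p_y, p_x) ≈ 109.35°.

≈ 15°S, 109°E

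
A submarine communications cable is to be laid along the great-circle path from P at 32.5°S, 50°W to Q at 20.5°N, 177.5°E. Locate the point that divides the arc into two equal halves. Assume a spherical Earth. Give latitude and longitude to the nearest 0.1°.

Write both endpoints as unit vectors p₁, p₂ with components (cos φ cos λ, cos φ sin λ, sin φ).
The central angle between the endpoints is δ = arccos(p₁·p₂) ≈ 2.377 rad (136.2°).
Interpolate at f = 1/2 with slerp weights a = sin((1−f)δ)/sin δ ≈ 1.341, b = sin(fδ)/sin δ ≈ 1.341.
p = a·p₁ + b·p₂ ≈ (-0.528, -0.811, -0.251); φ = arcsin(p_z) ≈ -14.53°, λ = atan2(p_y, p_x) ≈ -123.04°.

≈ 14.5°S, 123.0°W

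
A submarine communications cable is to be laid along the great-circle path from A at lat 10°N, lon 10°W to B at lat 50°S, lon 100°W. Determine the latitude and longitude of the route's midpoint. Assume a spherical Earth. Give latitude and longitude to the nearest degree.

Write both endpoints as unit vectors p₁, p₂ with components (cos φ cos λ, cos φ sin λ, sin φ).
The central angle between the endpoints is δ = arccos(p₁·p₂) ≈ 1.704 rad (97.6°).
Interpolate at f = 1/2 with slerp weights a = sin((1−f)δ)/sin δ ≈ 0.759, b = sin(fδ)/sin δ ≈ 0.759.
p = a·p₁ + b·p₂ ≈ (0.652, -0.611, -0.450); φ = arcsin(p_z) ≈ -26.74°, λ = atan2(p_y, p_x) ≈ -43.13°.

≈ lat 27°S, lon 43°W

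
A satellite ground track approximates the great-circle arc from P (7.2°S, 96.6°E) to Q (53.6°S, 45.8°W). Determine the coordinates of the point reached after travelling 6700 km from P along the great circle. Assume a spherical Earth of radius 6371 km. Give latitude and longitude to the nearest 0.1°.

≈ (58.8°S, 55.9°E)

Write both endpoints as unit vectors p₁, p₂ with components (cos φ cos λ, cos φ sin λ, sin φ).
The central angle between the endpoints is δ = arccos(p₁·p₂) ≈ 1.945 rad (111.4°). The total great-circle distance is δ·R ≈ 1.945 × 6371 ≈ 12392 km, so the target fraction is f = 6700/12392 ≈ 0.541.
Interpolate at f ≈ 0.541 with slerp weights a = sin((1−f)δ)/sin δ ≈ 0.837, b = sin(fδ)/sin δ ≈ 0.933.
p = a·p₁ + b·p₂ ≈ (0.290, 0.428, -0.856); φ = arcsin(p_z) ≈ -58.84°, λ = atan2(p_y, p_x) ≈ 55.85°.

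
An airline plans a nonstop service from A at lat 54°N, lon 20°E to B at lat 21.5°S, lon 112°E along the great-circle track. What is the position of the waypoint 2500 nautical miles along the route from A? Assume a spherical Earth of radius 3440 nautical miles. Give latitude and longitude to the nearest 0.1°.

Convert each endpoint to a unit vector on the sphere (x = cos φ cos λ, y = cos φ sin λ, z = sin φ).
The central angle between the endpoints is δ = arccos(p₁·p₂) ≈ 1.892 rad (108.4°). The total great-circle distance is δ·R ≈ 1.892 × 3440 ≈ 6508 nmi, so the target fraction is f = 2500/6508 ≈ 0.384.
Interpolate at f ≈ 0.384 with slerp weights a = sin((1−f)δ)/sin δ ≈ 0.968, b = sin(fδ)/sin δ ≈ 0.700.
p = a·p₁ + b·p₂ ≈ (0.291, 0.799, 0.527); φ = arcsin(p_z) ≈ 31.79°, λ = atan2(p_y, p_x) ≈ 70.00°.

≈ lat 31.8°N, lon 70.0°E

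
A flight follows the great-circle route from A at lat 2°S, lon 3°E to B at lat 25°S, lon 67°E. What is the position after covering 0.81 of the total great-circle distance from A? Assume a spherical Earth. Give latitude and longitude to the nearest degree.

≈ lat 22°S, lon 54°E

The haversine formula gives a central angle δ ≈ 1.146 rad (65.7°) between the endpoints.
Interpolate at f = 0.81 with slerp weights a = sin((1−f)δ)/sin δ ≈ 0.237, b = sin(fδ)/sin δ ≈ 0.879.
p = a·p₁ + b·p₂ ≈ (0.548, 0.745, -0.380); φ = arcsin(p_z) ≈ -22.31°, λ = atan2(p_y, p_x) ≈ 53.69°.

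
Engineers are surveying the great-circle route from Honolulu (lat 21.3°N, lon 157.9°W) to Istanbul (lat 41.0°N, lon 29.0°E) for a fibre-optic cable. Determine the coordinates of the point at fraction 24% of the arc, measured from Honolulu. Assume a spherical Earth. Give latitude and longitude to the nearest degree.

≈ lat 49°N, lon 162°W

From cos δ = sin φ₁ sin φ₂ + cos φ₁ cos φ₂ cos Δλ, the central angle is δ ≈ 2.049 rad (117.4°).
Interpolate at f = 0.24 with slerp weights a = sin((1−f)δ)/sin δ ≈ 1.126, b = sin(fδ)/sin δ ≈ 0.532.
p = a·p₁ + b·p₂ ≈ (-0.621, -0.200, 0.758); φ = arcsin(p_z) ≈ 49.27°, λ = atan2(p_y, p_x) ≈ -162.14°.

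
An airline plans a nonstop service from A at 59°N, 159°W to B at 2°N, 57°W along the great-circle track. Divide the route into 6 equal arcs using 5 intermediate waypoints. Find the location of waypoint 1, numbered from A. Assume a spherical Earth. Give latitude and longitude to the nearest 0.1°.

The haversine formula gives a central angle δ ≈ 1.648 rad (94.4°) between the endpoints.
Interpolate at f = 1/6 with slerp weights a = sin((1−f)δ)/sin δ ≈ 0.983, b = sin(fδ)/sin δ ≈ 0.272.
p = a·p₁ + b·p₂ ≈ (-0.325, -0.410, 0.853); φ = arcsin(p_z) ≈ 58.49°, λ = atan2(p_y, p_x) ≈ -128.42°.

≈ 58.5°N, 128.4°W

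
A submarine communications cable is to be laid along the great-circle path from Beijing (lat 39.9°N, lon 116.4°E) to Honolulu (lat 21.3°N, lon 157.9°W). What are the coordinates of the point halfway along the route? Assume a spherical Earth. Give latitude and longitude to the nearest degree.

Convert each endpoint to a unit vector on the sphere (x = cos φ cos λ, y = cos φ sin λ, z = sin φ).
The central angle between the endpoints is δ = arccos(p₁·p₂) ≈ 1.280 rad (73.3°).
Interpolate at f = 1/2 with slerp weights a = sin((1−f)δ)/sin δ ≈ 0.623, b = sin(fδ)/sin δ ≈ 0.623.
p = a·p₁ + b·p₂ ≈ (-0.751, 0.210, 0.626); φ = arcsin(p_z) ≈ 38.78°, λ = atan2(p_y, p_x) ≈ 164.38°.

≈ lat 39°N, lon 164°E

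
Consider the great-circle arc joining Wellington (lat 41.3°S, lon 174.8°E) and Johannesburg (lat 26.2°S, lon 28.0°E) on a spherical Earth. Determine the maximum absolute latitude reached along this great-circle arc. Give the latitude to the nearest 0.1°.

The great circle lies in the plane with unit normal n̂ = (p₁ × p₂)/|p₁ × p₂|.
Here n̂_z ≈ -0.384; the vertex latitude is φ_max = arccos|n̂_z| ≈ 67.4°.
Check via Clairaut: cos φ_max = |cos φ₁| · sin C = cos(41.3°)·sin(149.3°) ≈ 0.384, again giving ≈ 67.4°.

≈ 67.4°S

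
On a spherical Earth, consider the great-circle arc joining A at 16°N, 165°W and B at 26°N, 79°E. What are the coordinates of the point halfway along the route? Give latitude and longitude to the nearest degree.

Convert each endpoint to a unit vector on the sphere (x = cos φ cos λ, y = cos φ sin λ, z = sin φ).
The central angle between the endpoints is δ = arccos(p₁·p₂) ≈ 1.832 rad (104.9°).
Interpolate at f = 1/2 with slerp weights a = sin((1−f)δ)/sin δ ≈ 0.821, b = sin(fδ)/sin δ ≈ 0.821.
p = a·p₁ + b·p₂ ≈ (-0.621, 0.520, 0.586); φ = arcsin(p_z) ≈ 35.88°, λ = atan2(p_y, p_x) ≈ 140.08°.

≈ 36°N, 140°E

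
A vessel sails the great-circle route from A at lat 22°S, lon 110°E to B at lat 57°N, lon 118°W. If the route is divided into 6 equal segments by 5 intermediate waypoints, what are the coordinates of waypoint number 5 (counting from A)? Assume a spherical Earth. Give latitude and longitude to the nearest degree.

The haversine formula gives a central angle δ ≈ 2.281 rad (130.7°) between the endpoints.
Interpolate at f = 5/6 with slerp weights a = sin((1−f)δ)/sin δ ≈ 0.489, b = sin(fδ)/sin δ ≈ 1.248.
p = a·p₁ + b·p₂ ≈ (-0.474, -0.174, 0.863); φ = arcsin(p_z) ≈ 59.67°, λ = atan2(p_y, p_x) ≈ -159.90°.

≈ lat 60°N, lon 160°W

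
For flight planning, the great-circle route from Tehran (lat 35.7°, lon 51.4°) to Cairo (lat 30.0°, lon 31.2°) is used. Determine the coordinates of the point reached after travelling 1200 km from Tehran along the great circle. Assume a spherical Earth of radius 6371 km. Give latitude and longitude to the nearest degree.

Convert each endpoint to a unit vector on the sphere (x = cos φ cos λ, y = cos φ sin λ, z = sin φ).
The central angle between the endpoints is δ = arccos(p₁·p₂) ≈ 0.312 rad (17.9°). The total great-circle distance is δ·R ≈ 0.312 × 6371 ≈ 1986 km, so the target fraction is f = 1200/1986 ≈ 0.604.
Interpolate at f ≈ 0.604 with slerp weights a = sin((1−f)δ)/sin δ ≈ 0.401, b = sin(fδ)/sin δ ≈ 0.610.
p = a·p₁ + b·p₂ ≈ (0.656, 0.529, 0.539); φ = arcsin(p_z) ≈ 32.64°, λ = atan2(p_y, p_x) ≈ 38.88°.

≈ lat 33°, lon 39°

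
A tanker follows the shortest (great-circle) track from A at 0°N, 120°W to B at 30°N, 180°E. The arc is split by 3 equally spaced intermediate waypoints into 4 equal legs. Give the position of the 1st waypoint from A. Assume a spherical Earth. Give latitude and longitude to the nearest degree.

Write both endpoints as unit vectors p₁, p₂ with components (cos φ cos λ, cos φ sin λ, sin φ).
The central angle between the endpoints is δ = arccos(p₁·p₂) ≈ 1.123 rad (64.3°).
Interpolate at f = 1/4 with slerp weights a = sin((1−f)δ)/sin δ ≈ 0.828, b = sin(fδ)/sin δ ≈ 0.307.
p = a·p₁ + b·p₂ ≈ (-0.680, -0.717, 0.154); φ = arcsin(p_z) ≈ 8.84°, λ = atan2(p_y, p_x) ≈ -133.49°.

≈ 9°N, 133°W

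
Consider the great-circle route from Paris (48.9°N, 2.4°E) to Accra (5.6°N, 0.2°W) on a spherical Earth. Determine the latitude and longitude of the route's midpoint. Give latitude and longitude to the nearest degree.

≈ 27°N, 1°E

Write both endpoints as unit vectors p₁, p₂ with components (cos φ cos λ, cos φ sin λ, sin φ).
The central angle between the endpoints is δ = arccos(p₁·p₂) ≈ 0.757 rad (43.4°).
Interpolate at f = 1/2 with slerp weights a = sin((1−f)δ)/sin δ ≈ 0.538, b = sin(fδ)/sin δ ≈ 0.538.
p = a·p₁ + b·p₂ ≈ (0.889, 0.013, 0.458); φ = arcsin(p_z) ≈ 27.26°, λ = atan2(p_y, p_x) ≈ 0.83°.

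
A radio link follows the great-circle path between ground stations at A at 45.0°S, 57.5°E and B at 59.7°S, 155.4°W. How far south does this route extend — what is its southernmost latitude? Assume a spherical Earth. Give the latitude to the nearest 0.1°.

The great circle lies in the plane with unit normal n̂ = (p₁ × p₂)/|p₁ × p₂|.
Here n̂_z ≈ +0.204; the vertex latitude is φ_max = arccos|n̂_z| ≈ 78.2°.

≈ 78.2°S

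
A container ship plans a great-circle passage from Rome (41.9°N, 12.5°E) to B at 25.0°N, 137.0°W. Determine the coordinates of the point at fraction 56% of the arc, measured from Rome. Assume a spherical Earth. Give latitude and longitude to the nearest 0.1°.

The haversine formula gives a central angle δ ≈ 1.874 rad (107.4°) between the endpoints.
Interpolate at f = 0.56 with slerp weights a = sin((1−f)δ)/sin δ ≈ 0.770, b = sin(fδ)/sin δ ≈ 0.909.
p = a·p₁ + b·p₂ ≈ (-0.043, -0.438, 0.898); φ = arcsin(p_z) ≈ 63.90°, λ = atan2(p_y, p_x) ≈ -95.63°.

≈ 63.9°N, 95.6°W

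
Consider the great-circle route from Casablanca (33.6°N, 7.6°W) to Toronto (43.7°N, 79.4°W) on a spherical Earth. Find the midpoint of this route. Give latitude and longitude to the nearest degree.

≈ 45°N, 41°W

From cos δ = sin φ₁ sin φ₂ + cos φ₁ cos φ₂ cos Δλ, the central angle is δ ≈ 0.964 rad (55.2°).
Interpolate at f = 1/2 with slerp weights a = sin((1−f)δ)/sin δ ≈ 0.564, b = sin(fδ)/sin δ ≈ 0.564.
p = a·p₁ + b·p₂ ≈ (0.541, -0.463, 0.702); φ = arcsin(p_z) ≈ 44.60°, λ = atan2(p_y, p_x) ≈ -40.57°.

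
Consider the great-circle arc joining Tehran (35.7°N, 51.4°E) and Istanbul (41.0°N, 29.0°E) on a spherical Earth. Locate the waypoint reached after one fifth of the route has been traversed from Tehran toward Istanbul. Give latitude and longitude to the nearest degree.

≈ 37°N, 47°E

The haversine formula gives a central angle δ ≈ 0.319 rad (18.3°) between the endpoints.
Interpolate at f = 1/5 with slerp weights a = sin((1−f)δ)/sin δ ≈ 0.805, b = sin(fδ)/sin δ ≈ 0.203.
p = a·p₁ + b·p₂ ≈ (0.542, 0.585, 0.603); φ = arcsin(p_z) ≈ 37.09°, λ = atan2(p_y, p_x) ≈ 47.20°.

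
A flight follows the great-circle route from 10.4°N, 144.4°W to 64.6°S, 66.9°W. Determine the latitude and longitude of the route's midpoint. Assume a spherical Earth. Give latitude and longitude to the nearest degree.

From cos δ = sin φ₁ sin φ₂ + cos φ₁ cos φ₂ cos Δλ, the central angle is δ ≈ 1.643 rad (94.1°).
Interpolate at f = 1/2 with slerp weights a = sin((1−f)δ)/sin δ ≈ 0.734, b = sin(fδ)/sin δ ≈ 0.734.
p = a·p₁ + b·p₂ ≈ (-0.463, -0.710, -0.530); φ = arcsin(p_z) ≈ -32.04°, λ = atan2(p_y, p_x) ≈ -123.14°.

≈ 32°S, 123°W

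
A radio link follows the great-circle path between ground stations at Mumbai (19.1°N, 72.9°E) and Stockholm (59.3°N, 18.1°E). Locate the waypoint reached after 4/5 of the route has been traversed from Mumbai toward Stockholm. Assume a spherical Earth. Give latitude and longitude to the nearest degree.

≈ 54°N, 36°E

Convert each endpoint to a unit vector on the sphere (x = cos φ cos λ, y = cos φ sin λ, z = sin φ).
The central angle between the endpoints is δ = arccos(p₁·p₂) ≈ 0.977 rad (56.0°).
Interpolate at f = 4/5 with slerp weights a = sin((1−f)δ)/sin δ ≈ 0.234, b = sin(fδ)/sin δ ≈ 0.850.
p = a·p₁ + b·p₂ ≈ (0.478, 0.346, 0.807); φ = arcsin(p_z) ≈ 53.85°, λ = atan2(p_y, p_x) ≈ 35.96°.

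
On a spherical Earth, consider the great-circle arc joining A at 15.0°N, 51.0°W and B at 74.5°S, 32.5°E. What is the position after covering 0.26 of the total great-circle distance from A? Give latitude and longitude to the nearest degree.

≈ 11°S, 44°W

Convert each endpoint to a unit vector on the sphere (x = cos φ cos λ, y = cos φ sin λ, z = sin φ).
The central angle between the endpoints is δ = arccos(p₁·p₂) ≈ 1.793 rad (102.7°).
Interpolate at f = 0.26 with slerp weights a = sin((1−f)δ)/sin δ ≈ 0.995, b = sin(fδ)/sin δ ≈ 0.461.
p = a·p₁ + b·p₂ ≈ (0.709, -0.681, -0.187); φ = arcsin(p_z) ≈ -10.75°, λ = atan2(p_y, p_x) ≈ -43.85°.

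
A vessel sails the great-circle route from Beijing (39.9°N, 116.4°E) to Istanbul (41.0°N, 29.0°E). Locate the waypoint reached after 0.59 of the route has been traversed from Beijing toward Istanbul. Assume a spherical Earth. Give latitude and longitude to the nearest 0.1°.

Write both endpoints as unit vectors p₁, p₂ with components (cos φ cos λ, cos φ sin λ, sin φ).
The central angle between the endpoints is δ = arccos(p₁·p₂) ≈ 1.107 rad (63.4°).
Interpolate at f = 0.59 with slerp weights a = sin((1−f)δ)/sin δ ≈ 0.490, b = sin(fδ)/sin δ ≈ 0.680.
p = a·p₁ + b·p₂ ≈ (0.281, 0.586, 0.760); φ = arcsin(p_z) ≈ 49.49°, λ = atan2(p_y, p_x) ≈ 64.34°.

≈ 49.5°N, 64.3°E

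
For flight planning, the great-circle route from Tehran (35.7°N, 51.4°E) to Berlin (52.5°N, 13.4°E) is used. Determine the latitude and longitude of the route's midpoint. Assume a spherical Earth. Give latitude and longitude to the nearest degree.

Write both endpoints as unit vectors p₁, p₂ with components (cos φ cos λ, cos φ sin λ, sin φ).
The central angle between the endpoints is δ = arccos(p₁·p₂) ≈ 0.550 rad (31.5°).
Interpolate at f = 1/2 with slerp weights a = sin((1−f)δ)/sin δ ≈ 0.520, b = sin(fδ)/sin δ ≈ 0.520.
p = a·p₁ + b·p₂ ≈ (0.571, 0.403, 0.715); φ = arcsin(p_z) ≈ 45.67°, λ = atan2(p_y, p_x) ≈ 35.22°.

≈ (46°N, 35°E)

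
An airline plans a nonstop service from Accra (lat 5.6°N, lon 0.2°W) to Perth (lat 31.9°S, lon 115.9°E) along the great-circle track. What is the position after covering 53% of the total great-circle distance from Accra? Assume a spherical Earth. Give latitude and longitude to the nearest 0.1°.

Convert each endpoint to a unit vector on the sphere (x = cos φ cos λ, y = cos φ sin λ, z = sin φ).
The central angle between the endpoints is δ = arccos(p₁·p₂) ≈ 2.008 rad (115.0°).
Interpolate at f = 0.53 with slerp weights a = sin((1−f)δ)/sin δ ≈ 0.894, b = sin(fδ)/sin δ ≈ 0.965.
p = a·p₁ + b·p₂ ≈ (0.532, 0.734, -0.423); φ = arcsin(p_z) ≈ -25.01°, λ = atan2(p_y, p_x) ≈ 54.08°.

≈ lat 25.0°S, lon 54.1°E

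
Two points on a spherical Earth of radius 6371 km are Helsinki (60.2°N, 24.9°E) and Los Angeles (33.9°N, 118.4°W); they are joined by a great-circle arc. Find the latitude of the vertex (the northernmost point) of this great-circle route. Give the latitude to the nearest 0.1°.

The great circle lies in the plane with unit normal n̂ = (p₁ × p₂)/|p₁ × p₂|.
Here n̂_z ≈ -0.249; the vertex latitude is φ_max = arccos|n̂_z| ≈ 75.6°.
Check via Clairaut: cos φ_max = |cos φ₁| · sin C = cos(60.2°)·sin(30.1°) ≈ 0.249, again giving ≈ 75.6°.

≈ 75.6°N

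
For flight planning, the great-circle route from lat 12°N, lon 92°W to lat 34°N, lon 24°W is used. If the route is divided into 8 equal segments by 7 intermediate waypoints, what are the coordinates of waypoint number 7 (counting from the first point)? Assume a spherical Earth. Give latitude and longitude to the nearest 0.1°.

Convert each endpoint to a unit vector on the sphere (x = cos φ cos λ, y = cos φ sin λ, z = sin φ).
The central angle between the endpoints is δ = arccos(p₁·p₂) ≈ 1.137 rad (65.2°).
Interpolate at f = 7/8 with slerp weights a = sin((1−f)δ)/sin δ ≈ 0.156, b = sin(fδ)/sin δ ≈ 0.924.
p = a·p₁ + b·p₂ ≈ (0.695, -0.464, 0.549); φ = arcsin(p_z) ≈ 33.32°, λ = atan2(p_y, p_x) ≈ -33.76°.

≈ lat 33.3°N, lon 33.8°W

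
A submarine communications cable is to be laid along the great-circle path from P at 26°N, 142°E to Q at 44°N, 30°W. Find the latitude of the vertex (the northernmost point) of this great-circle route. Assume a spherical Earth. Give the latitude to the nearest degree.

≈ 85°N

The great circle lies in the plane with unit normal n̂ = (p₁ × p₂)/|p₁ × p₂|.
Here n̂_z ≈ -0.096; the vertex latitude is φ_max = arccos|n̂_z| ≈ 84.5°.
Check via Clairaut: cos φ_max = |cos φ₁| · sin C = cos(26.0°)·sin(6.1°) ≈ 0.096, again giving ≈ 84.5°.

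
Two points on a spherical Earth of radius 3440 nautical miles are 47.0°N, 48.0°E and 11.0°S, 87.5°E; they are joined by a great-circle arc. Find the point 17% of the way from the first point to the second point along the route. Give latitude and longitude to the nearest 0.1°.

≈ 38.0°N, 57.9°E

Convert each endpoint to a unit vector on the sphere (x = cos φ cos λ, y = cos φ sin λ, z = sin φ).
The central angle between the endpoints is δ = arccos(p₁·p₂) ≈ 1.184 rad (67.9°).
Interpolate at f = 0.17 with slerp weights a = sin((1−f)δ)/sin δ ≈ 0.898, b = sin(fδ)/sin δ ≈ 0.216.
p = a·p₁ + b·p₂ ≈ (0.419, 0.667, 0.616); φ = arcsin(p_z) ≈ 38.01°, λ = atan2(p_y, p_x) ≈ 57.85°.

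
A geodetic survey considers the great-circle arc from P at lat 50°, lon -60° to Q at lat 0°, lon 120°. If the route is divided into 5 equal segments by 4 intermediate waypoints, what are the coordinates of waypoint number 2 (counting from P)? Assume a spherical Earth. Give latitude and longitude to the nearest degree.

Write both endpoints as unit vectors p₁, p₂ with components (cos φ cos λ, cos φ sin λ, sin φ).
The central angle between the endpoints is δ = arccos(p₁·p₂) ≈ 2.269 rad (130.0°).
Interpolate at f = 2/5 with slerp weights a = sin((1−f)δ)/sin δ ≈ 1.277, b = sin(fδ)/sin δ ≈ 1.029.
p = a·p₁ + b·p₂ ≈ (-0.104, 0.180, 0.978); φ = arcsin(p_z) ≈ 78.00°, λ = atan2(p_y, p_x) ≈ 120.00°.

≈ lat 78°, lon 120°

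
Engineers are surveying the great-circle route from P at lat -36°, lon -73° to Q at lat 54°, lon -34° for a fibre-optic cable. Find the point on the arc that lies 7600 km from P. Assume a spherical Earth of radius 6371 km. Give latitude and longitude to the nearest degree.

Convert each endpoint to a unit vector on the sphere (x = cos φ cos λ, y = cos φ sin λ, z = sin φ).
The central angle between the endpoints is δ = arccos(p₁·p₂) ≈ 1.677 rad (96.1°). The total great-circle distance is δ·R ≈ 1.677 × 6371 ≈ 10684 km, so the target fraction is f = 7600/10684 ≈ 0.711.
Interpolate at f ≈ 0.711 with slerp weights a = sin((1−f)δ)/sin δ ≈ 0.468, b = sin(fδ)/sin δ ≈ 0.935.
p = a·p₁ + b·p₂ ≈ (0.566, -0.669, 0.481); φ = arcsin(p_z) ≈ 28.76°, λ = atan2(p_y, p_x) ≈ -49.77°.

≈ lat 29°, lon -50°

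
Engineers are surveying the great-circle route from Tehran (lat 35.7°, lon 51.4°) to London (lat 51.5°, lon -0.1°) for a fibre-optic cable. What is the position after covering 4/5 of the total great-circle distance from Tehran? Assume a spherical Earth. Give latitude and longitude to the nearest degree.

≈ lat 50°, lon 12°

Write both endpoints as unit vectors p₁, p₂ with components (cos φ cos λ, cos φ sin λ, sin φ).
The central angle between the endpoints is δ = arccos(p₁·p₂) ≈ 0.690 rad (39.5°).
Interpolate at f = 4/5 with slerp weights a = sin((1−f)δ)/sin δ ≈ 0.216, b = sin(fδ)/sin δ ≈ 0.824.
p = a·p₁ + b·p₂ ≈ (0.622, 0.136, 0.771); φ = arcsin(p_z) ≈ 50.43°, λ = atan2(p_y, p_x) ≈ 12.35°.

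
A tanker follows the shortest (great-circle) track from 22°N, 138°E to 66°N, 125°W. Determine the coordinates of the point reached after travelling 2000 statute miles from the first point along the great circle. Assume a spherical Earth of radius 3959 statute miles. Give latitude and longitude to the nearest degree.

Write both endpoints as unit vectors p₁, p₂ with components (cos φ cos λ, cos φ sin λ, sin φ).
The central angle between the endpoints is δ = arccos(p₁·p₂) ≈ 1.270 rad (72.8°). The total great-circle distance is δ·R ≈ 1.270 × 3959 ≈ 5028 mi, so the target fraction is f = 2000/5028 ≈ 0.398.
Interpolate at f ≈ 0.398 with slerp weights a = sin((1−f)δ)/sin δ ≈ 0.725, b = sin(fδ)/sin δ ≈ 0.507.
p = a·p₁ + b·p₂ ≈ (-0.618, 0.281, 0.734); φ = arcsin(p_z) ≈ 47.26°, λ = atan2(p_y, p_x) ≈ 155.54°.

≈ 47°N, 156°E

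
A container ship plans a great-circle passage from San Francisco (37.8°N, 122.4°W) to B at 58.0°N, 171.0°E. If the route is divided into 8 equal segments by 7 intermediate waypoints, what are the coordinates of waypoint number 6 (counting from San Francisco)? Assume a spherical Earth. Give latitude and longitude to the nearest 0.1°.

≈ 57.1°N, 167.2°W

Convert each endpoint to a unit vector on the sphere (x = cos φ cos λ, y = cos φ sin λ, z = sin φ).
The central angle between the endpoints is δ = arccos(p₁·p₂) ≈ 0.815 rad (46.7°).
Interpolate at f = 6/8 with slerp weights a = sin((1−f)δ)/sin δ ≈ 0.278, b = sin(fδ)/sin δ ≈ 0.789.
p = a·p₁ + b·p₂ ≈ (-0.530, -0.120, 0.839); φ = arcsin(p_z) ≈ 57.05°, λ = atan2(p_y, p_x) ≈ -167.24°.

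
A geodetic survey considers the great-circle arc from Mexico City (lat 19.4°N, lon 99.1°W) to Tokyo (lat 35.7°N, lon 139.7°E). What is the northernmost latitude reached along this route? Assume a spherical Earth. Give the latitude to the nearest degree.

The great circle lies in the plane with unit normal n̂ = (p₁ × p₂)/|p₁ × p₂|.
Here n̂_z ≈ -0.669; the vertex latitude is φ_max = arccos|n̂_z| ≈ 48.0°.
Check via Clairaut: cos φ_max = |cos φ₁| · sin C = cos(19.4°)·sin(45.2°) ≈ 0.669, again giving ≈ 48.0°.

≈ 48°N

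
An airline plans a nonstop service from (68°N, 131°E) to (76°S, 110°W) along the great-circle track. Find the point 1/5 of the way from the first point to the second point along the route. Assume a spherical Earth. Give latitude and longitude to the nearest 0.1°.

The haversine formula gives a central angle δ ≈ 2.804 rad (160.7°) between the endpoints.
Interpolate at f = 1/5 with slerp weights a = sin((1−f)δ)/sin δ ≈ 2.362, b = sin(fδ)/sin δ ≈ 1.606.
p = a·p₁ + b·p₂ ≈ (-0.713, 0.303, 0.632); φ = arcsin(p_z) ≈ 39.19°, λ = atan2(p_y, p_x) ≈ 157.01°.

≈ (39.2°N, 157.0°E)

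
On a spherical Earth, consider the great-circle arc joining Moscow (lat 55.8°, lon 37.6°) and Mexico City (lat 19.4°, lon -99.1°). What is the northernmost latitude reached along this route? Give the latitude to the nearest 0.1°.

≈ 68.5°

The great circle lies in the plane with unit normal n̂ = (p₁ × p₂)/|p₁ × p₂|.
Here n̂_z ≈ -0.366; the vertex latitude is φ_max = arccos|n̂_z| ≈ 68.5°.
Check via Clairaut: cos φ_max = |cos φ₁| · sin C = cos(55.8°)·sin(40.6°) ≈ 0.366, again giving ≈ 68.5°.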